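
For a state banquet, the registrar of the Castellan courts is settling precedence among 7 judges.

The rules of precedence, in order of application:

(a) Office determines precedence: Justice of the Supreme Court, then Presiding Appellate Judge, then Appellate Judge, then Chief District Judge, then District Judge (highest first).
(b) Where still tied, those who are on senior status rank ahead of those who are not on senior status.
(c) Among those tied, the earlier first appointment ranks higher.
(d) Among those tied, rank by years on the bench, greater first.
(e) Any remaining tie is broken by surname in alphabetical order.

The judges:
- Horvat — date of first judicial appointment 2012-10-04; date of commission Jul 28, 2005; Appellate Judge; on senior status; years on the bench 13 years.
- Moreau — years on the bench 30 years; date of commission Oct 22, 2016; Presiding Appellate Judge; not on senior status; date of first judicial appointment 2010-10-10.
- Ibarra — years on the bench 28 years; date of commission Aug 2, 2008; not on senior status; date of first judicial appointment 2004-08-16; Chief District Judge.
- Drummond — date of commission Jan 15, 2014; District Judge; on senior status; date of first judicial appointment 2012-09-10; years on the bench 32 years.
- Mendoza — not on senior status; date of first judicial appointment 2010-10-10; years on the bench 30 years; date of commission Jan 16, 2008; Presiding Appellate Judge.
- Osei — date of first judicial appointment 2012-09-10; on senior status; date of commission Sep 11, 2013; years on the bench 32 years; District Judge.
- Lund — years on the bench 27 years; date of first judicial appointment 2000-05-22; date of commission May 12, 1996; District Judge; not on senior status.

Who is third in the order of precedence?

By office: Mendoza and Moreau (Presiding Appellate Judge); then Horvat (Appellate Judge); then Ibarra (Chief District Judge); then Drummond, Osei and Lund (District Judge).
Mendoza and Moreau are each not on senior status, so the next rule applies.
Mendoza and Moreau both have date of first judicial appointment 2010-10-10, so the next rule applies.
Mendoza and Moreau both have years on the bench 30 years, so the next rule applies.
Among Mendoza and Moreau, alphabetically by surname: Mendoza before Moreau.
Among Drummond, Osei and Lund, on senior status before not on senior status: Drummond and Osei (on senior status) before Lund (not on senior status).
Drummond and Osei both have date of first judicial appointment 2012-09-10, so the next rule applies.
Drummond and Osei both have years on the bench 32 years, so the next rule applies.
Among Drummond and Osei, alphabetically by surname: Drummond before Osei.
Order: Mendoza, Moreau, Horvat, Ibarra, Drummond, Osei, Lund.

Horvat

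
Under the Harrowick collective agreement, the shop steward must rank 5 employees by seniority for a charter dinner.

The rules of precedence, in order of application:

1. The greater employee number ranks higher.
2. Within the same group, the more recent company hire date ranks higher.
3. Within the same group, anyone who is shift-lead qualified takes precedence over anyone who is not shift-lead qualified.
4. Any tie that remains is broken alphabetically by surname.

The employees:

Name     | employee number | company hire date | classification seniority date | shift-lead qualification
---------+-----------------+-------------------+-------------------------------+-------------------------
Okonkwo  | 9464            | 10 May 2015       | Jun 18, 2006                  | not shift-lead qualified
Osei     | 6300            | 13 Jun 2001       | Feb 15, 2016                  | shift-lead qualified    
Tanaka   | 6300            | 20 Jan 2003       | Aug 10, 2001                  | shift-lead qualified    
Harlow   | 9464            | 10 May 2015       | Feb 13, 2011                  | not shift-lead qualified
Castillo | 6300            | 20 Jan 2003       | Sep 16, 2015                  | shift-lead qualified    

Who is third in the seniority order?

By employee number (higher first): Harlow and Okonkwo (both 9464); then Castillo, Tanaka and Osei (each 6300).
Harlow and Okonkwo both have company hire date 10 May 2015, so the next rule applies.
Harlow and Okonkwo are each not shift-lead qualified, so the next rule applies.
Among Harlow and Okonkwo, alphabetically by surname: Harlow before Okonkwo.
Among Castillo, Tanaka and Osei, by company hire date (later first): Castillo and Tanaka (20 Jan 2003) before Osei (13 Jun 2001).
Castillo and Tanaka are each shift-lead qualified, so the next rule applies.
Among Castillo and Tanaka, alphabetically by surname: Castillo before Tanaka.
Order: Harlow, Okonkwo, Castillo, Tanaka, Osei.

Castillo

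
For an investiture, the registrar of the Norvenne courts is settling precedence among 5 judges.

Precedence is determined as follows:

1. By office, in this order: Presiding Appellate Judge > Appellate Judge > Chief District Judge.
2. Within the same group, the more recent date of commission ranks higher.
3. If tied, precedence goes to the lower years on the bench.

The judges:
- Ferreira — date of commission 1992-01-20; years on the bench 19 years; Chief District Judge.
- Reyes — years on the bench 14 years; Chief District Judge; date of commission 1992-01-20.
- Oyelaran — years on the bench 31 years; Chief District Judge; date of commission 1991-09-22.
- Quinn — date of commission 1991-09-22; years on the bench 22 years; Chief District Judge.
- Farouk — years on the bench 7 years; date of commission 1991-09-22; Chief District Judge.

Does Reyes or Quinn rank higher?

Reyes

By office: Reyes, Ferreira, Farouk, Quinn and Oyelaran (Chief District Judge).
Among Reyes, Ferreira, Farouk, Quinn and Oyelaran, by date of commission (later first): Reyes and Ferreira (1992-01-20) before Farouk, Quinn and Oyelaran (1991-09-22).
Among Reyes and Ferreira, by years on the bench (lower first): Reyes (14 years) before Ferreira (19 years).
Among Farouk, Quinn and Oyelaran, by years on the bench (lower first): Farouk (7 years) before Quinn (22 years) before Oyelaran (31 years).
So Reyes takes precedence.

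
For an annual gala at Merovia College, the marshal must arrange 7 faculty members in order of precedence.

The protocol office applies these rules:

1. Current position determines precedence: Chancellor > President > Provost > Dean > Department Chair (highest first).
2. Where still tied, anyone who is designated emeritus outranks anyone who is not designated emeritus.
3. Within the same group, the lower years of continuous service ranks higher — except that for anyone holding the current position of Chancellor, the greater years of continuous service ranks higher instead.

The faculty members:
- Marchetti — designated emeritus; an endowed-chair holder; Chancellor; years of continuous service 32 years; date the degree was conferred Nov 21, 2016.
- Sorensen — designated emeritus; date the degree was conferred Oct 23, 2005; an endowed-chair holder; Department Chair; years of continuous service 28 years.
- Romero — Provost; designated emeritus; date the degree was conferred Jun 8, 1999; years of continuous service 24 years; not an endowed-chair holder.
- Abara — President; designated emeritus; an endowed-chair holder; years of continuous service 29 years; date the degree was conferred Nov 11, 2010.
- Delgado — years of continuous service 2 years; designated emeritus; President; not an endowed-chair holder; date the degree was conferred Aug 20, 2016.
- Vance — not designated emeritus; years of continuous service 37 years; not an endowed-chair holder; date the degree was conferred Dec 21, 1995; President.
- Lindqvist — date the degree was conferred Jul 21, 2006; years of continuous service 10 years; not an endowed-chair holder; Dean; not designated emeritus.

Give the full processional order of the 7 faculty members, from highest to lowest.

Marchetti, Delgado, Abara, Vance, Romero, Lindqvist, Sorensen

By current position: Marchetti (Chancellor); then Delgado, Abara and Vance (President); then Romero (Provost); then Lindqvist (Dean); then Sorensen (Department Chair).
Among Delgado, Abara and Vance, designated emeritus before not designated emeritus: Delgado and Abara (designated emeritus) before Vance (not designated emeritus).
Among Delgado and Abara, by years of continuous service (lower first): Delgado (2 years) before Abara (29 years).
Full order: Marchetti, Delgado, Abara, Vance, Romero, Lindqvist, Sorensen.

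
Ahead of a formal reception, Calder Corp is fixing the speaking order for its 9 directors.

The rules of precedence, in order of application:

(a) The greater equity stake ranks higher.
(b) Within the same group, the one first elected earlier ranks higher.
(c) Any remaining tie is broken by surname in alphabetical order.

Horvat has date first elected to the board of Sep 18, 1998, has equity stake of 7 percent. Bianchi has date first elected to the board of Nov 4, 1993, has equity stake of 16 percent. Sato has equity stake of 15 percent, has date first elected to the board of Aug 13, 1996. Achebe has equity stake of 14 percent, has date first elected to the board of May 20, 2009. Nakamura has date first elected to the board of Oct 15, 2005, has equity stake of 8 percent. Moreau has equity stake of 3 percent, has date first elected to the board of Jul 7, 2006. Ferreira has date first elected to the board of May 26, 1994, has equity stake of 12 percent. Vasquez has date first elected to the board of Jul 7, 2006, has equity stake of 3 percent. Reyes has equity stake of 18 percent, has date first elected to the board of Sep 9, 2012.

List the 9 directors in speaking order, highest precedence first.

Reyes, Bianchi, Sato, Achebe, Ferreira, Nakamura, Horvat, Moreau, Vasquez

By equity stake (higher first): Reyes (18 percent); then Bianchi (16 percent); then Sato (15 percent); then Achebe (14 percent); then Ferreira (12 percent); then Nakamura (8 percent); then Horvat (7 percent); then Moreau and Vasquez (both 3 percent).
Moreau and Vasquez both have date first elected to the board Jul 7, 2006, so the next rule applies.
Among Moreau and Vasquez, alphabetically by surname: Moreau before Vasquez.
Full order: Reyes, Bianchi, Sato, Achebe, Ferreira, Nakamura, Horvat, Moreau, Vasquez.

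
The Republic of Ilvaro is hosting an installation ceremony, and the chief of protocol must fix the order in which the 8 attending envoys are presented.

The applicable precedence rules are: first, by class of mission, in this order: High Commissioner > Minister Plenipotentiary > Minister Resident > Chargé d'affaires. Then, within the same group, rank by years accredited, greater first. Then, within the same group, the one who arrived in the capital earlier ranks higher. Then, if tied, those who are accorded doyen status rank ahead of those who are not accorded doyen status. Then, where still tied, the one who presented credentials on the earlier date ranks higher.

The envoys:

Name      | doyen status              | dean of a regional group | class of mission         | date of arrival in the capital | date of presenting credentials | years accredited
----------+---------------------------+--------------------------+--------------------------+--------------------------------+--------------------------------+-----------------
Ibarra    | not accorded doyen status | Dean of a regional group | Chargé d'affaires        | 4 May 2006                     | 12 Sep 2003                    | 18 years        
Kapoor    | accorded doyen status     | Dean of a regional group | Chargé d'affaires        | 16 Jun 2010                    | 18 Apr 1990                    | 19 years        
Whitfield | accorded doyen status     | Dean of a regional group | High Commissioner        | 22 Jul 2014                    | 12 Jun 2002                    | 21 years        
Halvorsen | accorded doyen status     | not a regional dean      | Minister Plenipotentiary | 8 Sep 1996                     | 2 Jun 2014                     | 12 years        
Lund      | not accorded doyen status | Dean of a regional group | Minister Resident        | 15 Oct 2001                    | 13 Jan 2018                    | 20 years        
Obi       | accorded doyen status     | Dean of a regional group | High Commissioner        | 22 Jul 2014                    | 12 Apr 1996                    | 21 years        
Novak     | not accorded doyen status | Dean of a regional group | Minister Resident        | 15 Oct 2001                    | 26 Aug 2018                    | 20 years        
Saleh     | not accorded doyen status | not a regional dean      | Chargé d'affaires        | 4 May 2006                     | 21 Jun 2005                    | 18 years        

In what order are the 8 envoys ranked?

By class of mission: Obi and Whitfield (High Commissioner); then Halvorsen (Minister Plenipotentiary); then Lund and Novak (Minister Resident); then Kapoor, Ibarra and Saleh (Chargé d'affaires).
Obi and Whitfield both have years accredited 21 years, so the next rule applies.
Obi and Whitfield both have date of arrival in the capital 22 Jul 2014, so the next rule applies.
Obi and Whitfield are each accorded doyen status, so the next rule applies.
Among Obi and Whitfield, by date of presenting credentials (earlier first): Obi (12 Apr 1996) before Whitfield (12 Jun 2002).
Lund and Novak both have years accredited 20 years, so the next rule applies.
Lund and Novak both have date of arrival in the capital 15 Oct 2001, so the next rule applies.
Lund and Novak are each not accorded doyen status, so the next rule applies.
Among Lund and Novak, by date of presenting credentials (earlier first): Lund (13 Jan 2018) before Novak (26 Aug 2018).
Among Kapoor, Ibarra and Saleh, by years accredited (higher first): Kapoor (19 years) before Ibarra and Saleh (18 years).
Ibarra and Saleh both have date of arrival in the capital 4 May 2006, so the next rule applies.
Ibarra and Saleh are each not accorded doyen status, so the next rule applies.
Among Ibarra and Saleh, by date of presenting credentials (earlier first): Ibarra (12 Sep 2003) before Saleh (21 Jun 2005).
Full order: Obi, Whitfield, Halvorsen, Lund, Novak, Kapoor, Ibarra, Saleh.

Obi, Whitfield, Halvorsen, Lund, Novak, Kapoor, Ibarra, Saleh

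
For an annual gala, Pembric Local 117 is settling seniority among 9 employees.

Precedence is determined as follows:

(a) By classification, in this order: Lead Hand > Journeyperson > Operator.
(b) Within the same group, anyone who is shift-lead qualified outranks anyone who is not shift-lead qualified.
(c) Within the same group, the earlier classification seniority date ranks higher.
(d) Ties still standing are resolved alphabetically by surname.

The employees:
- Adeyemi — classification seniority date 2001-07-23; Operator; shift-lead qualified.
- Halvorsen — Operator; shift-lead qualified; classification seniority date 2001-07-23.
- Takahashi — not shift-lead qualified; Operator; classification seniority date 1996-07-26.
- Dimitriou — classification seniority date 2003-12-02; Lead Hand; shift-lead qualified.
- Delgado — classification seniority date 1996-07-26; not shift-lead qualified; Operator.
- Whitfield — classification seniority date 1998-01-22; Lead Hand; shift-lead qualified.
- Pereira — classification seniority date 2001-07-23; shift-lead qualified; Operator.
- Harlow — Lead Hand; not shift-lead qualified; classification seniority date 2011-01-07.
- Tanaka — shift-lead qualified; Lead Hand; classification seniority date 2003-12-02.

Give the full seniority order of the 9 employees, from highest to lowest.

Whitfield, Dimitriou, Tanaka, Harlow, Adeyemi, Halvorsen, Pereira, Delgado, Takahashi

By classification: Whitfield, Dimitriou, Tanaka and Harlow (Lead Hand); then Adeyemi, Halvorsen, Pereira, Delgado and Takahashi (Operator).
Among Whitfield, Dimitriou, Tanaka and Harlow, shift-lead qualified before not shift-lead qualified: Whitfield, Dimitriou and Tanaka (shift-lead qualified) before Harlow (not shift-lead qualified).
Among Whitfield, Dimitriou and Tanaka, by classification seniority date (earlier first): Whitfield (1998-01-22) before Dimitriou and Tanaka (2003-12-02).
Among Dimitriou and Tanaka, alphabetically by surname: Dimitriou before Tanaka.
Among Adeyemi, Halvorsen, Pereira, Delgado and Takahashi, shift-lead qualified before not shift-lead qualified: Adeyemi, Halvorsen and Pereira (shift-lead qualified) before Delgado and Takahashi (not shift-lead qualified).
Adeyemi, Halvorsen and Pereira all have classification seniority date 2001-07-23, so the next rule applies.
Among Adeyemi, Halvorsen and Pereira, alphabetically by surname: Adeyemi before Halvorsen before Pereira.
Delgado and Takahashi both have classification seniority date 1996-07-26, so the next rule applies.
Among Delgado and Takahashi, alphabetically by surname: Delgado before Takahashi.
Full order: Whitfield, Dimitriou, Tanaka, Harlow, Adeyemi, Halvorsen, Pereira, Delgado, Takahashi.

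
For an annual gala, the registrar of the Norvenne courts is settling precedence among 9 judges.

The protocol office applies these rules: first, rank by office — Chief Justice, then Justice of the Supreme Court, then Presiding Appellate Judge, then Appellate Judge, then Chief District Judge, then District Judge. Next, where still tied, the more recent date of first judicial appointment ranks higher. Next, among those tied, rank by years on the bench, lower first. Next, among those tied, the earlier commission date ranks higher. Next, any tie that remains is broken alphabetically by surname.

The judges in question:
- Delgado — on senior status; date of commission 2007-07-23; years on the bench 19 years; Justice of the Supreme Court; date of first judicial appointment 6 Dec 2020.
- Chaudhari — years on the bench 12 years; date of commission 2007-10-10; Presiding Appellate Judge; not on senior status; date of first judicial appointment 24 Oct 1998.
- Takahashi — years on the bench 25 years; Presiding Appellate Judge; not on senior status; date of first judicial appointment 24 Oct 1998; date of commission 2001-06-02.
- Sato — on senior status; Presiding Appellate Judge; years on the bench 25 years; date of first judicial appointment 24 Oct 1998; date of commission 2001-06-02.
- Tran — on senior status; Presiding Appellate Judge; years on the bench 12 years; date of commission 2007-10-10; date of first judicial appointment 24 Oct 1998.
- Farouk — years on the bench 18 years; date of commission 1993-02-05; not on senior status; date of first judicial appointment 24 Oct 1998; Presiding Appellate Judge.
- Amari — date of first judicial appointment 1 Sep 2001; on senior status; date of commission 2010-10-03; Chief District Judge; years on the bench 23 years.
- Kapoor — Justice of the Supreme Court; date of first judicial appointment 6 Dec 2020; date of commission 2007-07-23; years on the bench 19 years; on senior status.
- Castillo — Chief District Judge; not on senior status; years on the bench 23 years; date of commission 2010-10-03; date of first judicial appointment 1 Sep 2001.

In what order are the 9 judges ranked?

By office: Delgado and Kapoor (Justice of the Supreme Court); then Chaudhari, Tran, Farouk, Sato and Takahashi (Presiding Appellate Judge); then Amari and Castillo (Chief District Judge).
Delgado and Kapoor both have date of first judicial appointment 6 Dec 2020, so the next rule applies.
Delgado and Kapoor both have years on the bench 19 years, so the next rule applies.
Delgado and Kapoor both have date of commission 2007-07-23, so the next rule applies.
Among Delgado and Kapoor, alphabetically by surname: Delgado before Kapoor.
Chaudhari, Tran, Farouk, Sato and Takahashi all have date of first judicial appointment 24 Oct 1998, so the next rule applies.
Among Chaudhari, Tran, Farouk, Sato and Takahashi, by years on the bench (lower first): Chaudhari and Tran (12 years) before Farouk (18 years) before Sato and Takahashi (25 years).
Chaudhari and Tran both have date of commission 2007-10-10, so the next rule applies.
Among Chaudhari and Tran, alphabetically by surname: Chaudhari before Tran.
Sato and Takahashi both have date of commission 2001-06-02, so the next rule applies.
Among Sato and Takahashi, alphabetically by surname: Sato before Takahashi.
Amari and Castillo both have date of first judicial appointment 1 Sep 2001, so the next rule applies.
Amari and Castillo both have years on the bench 23 years, so the next rule applies.
Amari and Castillo both have date of commission 2010-10-03, so the next rule applies.
Among Amari and Castillo, alphabetically by surname: Amari before Castillo.
Full order: Delgado, Kapoor, Chaudhari, Tran, Farouk, Sato, Takahashi, Amari, Castillo.

Delgado, Kapoor, Chaudhari, Tran, Farouk, Sato, Takahashi, Amari, Castillo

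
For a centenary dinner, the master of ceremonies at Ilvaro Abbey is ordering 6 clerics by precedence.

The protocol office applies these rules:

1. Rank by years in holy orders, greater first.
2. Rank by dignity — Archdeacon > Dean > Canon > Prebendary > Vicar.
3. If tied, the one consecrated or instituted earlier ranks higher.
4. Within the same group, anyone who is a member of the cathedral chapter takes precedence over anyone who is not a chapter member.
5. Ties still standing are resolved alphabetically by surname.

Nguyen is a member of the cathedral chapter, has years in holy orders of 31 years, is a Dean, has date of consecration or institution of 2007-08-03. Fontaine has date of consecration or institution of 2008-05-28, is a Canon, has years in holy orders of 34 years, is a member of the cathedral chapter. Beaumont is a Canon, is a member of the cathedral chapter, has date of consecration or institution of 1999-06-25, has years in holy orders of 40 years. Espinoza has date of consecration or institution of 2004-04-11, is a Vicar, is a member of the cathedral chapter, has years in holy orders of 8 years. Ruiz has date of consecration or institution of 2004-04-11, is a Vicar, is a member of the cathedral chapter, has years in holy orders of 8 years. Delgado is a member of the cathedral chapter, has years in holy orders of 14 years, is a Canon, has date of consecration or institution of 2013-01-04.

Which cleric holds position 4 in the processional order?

By years in holy orders (higher first): Beaumont (40 years); then Fontaine (34 years); then Nguyen (31 years); then Delgado (14 years); then Espinoza and Ruiz (both 8 years).
Espinoza and Ruiz are each Vicar, so the next rule applies.
Espinoza and Ruiz both have date of consecration or institution 2004-04-11, so the next rule applies.
Espinoza and Ruiz are each a member of the cathedral chapter, so the next rule applies.
Among Espinoza and Ruiz, alphabetically by surname: Espinoza before Ruiz.
Order: Beaumont, Fontaine, Nguyen, Delgado, Espinoza, Ruiz.

Delgado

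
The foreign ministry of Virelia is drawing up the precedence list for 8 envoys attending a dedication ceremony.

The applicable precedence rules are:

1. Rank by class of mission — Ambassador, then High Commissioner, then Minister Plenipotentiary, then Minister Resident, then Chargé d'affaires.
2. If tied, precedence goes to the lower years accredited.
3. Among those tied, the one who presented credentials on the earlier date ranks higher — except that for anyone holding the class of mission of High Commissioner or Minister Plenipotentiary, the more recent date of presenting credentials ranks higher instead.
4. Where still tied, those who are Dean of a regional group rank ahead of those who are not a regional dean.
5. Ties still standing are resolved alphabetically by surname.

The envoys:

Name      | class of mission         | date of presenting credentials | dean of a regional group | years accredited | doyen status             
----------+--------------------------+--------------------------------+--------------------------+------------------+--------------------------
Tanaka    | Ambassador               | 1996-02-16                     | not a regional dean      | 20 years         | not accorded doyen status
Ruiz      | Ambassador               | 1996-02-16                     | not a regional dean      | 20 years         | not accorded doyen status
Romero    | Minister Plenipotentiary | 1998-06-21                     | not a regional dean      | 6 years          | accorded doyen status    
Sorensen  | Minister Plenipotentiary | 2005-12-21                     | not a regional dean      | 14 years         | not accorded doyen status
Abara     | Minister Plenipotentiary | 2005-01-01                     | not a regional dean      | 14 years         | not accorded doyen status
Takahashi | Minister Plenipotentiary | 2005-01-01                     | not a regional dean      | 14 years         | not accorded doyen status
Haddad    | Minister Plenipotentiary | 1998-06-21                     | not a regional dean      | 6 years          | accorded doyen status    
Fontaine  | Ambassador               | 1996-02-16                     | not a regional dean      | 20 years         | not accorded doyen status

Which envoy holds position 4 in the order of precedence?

By class of mission: Fontaine, Ruiz and Tanaka (Ambassador); then Haddad, Romero, Sorensen, Abara and Takahashi (Minister Plenipotentiary).
Fontaine, Ruiz and Tanaka all have years accredited 20 years, so the next rule applies.
Fontaine, Ruiz and Tanaka all have date of presenting credentials 1996-02-16, so the next rule applies.
Fontaine, Ruiz and Tanaka are each not a regional dean, so the next rule applies.
Among Fontaine, Ruiz and Tanaka, alphabetically by surname: Fontaine before Ruiz before Tanaka.
Among Haddad, Romero, Sorensen, Abara and Takahashi, by years accredited (lower first): Haddad and Romero (6 years) before Sorensen, Abara and Takahashi (14 years).
Haddad and Romero both have date of presenting credentials 1998-06-21, so the next rule applies.
Haddad and Romero are each not a regional dean, so the next rule applies.
Among Haddad and Romero, alphabetically by surname: Haddad before Romero.
Among Sorensen, Abara and Takahashi, by date of presenting credentials (later first) (reversed rule for this group): Sorensen (2005-12-21) before Abara and Takahashi (2005-01-01).
Abara and Takahashi are each not a regional dean, so the next rule applies.
Among Abara and Takahashi, alphabetically by surname: Abara before Takahashi.
Order: Fontaine, Ruiz, Tanaka, Haddad, Romero, Sorensen, Abara, Takahashi.

Haddad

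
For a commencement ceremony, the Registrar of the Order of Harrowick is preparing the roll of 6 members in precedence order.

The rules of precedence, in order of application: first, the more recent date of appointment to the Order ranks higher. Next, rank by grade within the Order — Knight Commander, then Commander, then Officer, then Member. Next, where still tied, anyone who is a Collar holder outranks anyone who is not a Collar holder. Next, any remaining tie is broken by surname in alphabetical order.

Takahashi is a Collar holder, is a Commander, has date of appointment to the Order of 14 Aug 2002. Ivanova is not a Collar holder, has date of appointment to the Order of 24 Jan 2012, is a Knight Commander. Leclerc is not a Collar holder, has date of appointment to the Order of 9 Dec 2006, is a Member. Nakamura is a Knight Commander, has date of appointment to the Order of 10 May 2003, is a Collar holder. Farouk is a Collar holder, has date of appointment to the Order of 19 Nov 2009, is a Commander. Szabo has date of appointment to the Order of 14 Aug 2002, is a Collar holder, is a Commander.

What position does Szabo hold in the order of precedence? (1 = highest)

By date of appointment to the Order (later first): Ivanova (24 Jan 2012); then Farouk (19 Nov 2009); then Leclerc (9 Dec 2006); then Nakamura (10 May 2003); then Szabo and Takahashi (both 14 Aug 2002).
Szabo and Takahashi are each Commander, so the next rule applies.
Szabo and Takahashi are each a Collar holder, so the next rule applies.
Among Szabo and Takahashi, alphabetically by surname: Szabo before Takahashi.
Order: Ivanova, Farouk, Leclerc, Nakamura, Szabo, Takahashi. So position 5.

5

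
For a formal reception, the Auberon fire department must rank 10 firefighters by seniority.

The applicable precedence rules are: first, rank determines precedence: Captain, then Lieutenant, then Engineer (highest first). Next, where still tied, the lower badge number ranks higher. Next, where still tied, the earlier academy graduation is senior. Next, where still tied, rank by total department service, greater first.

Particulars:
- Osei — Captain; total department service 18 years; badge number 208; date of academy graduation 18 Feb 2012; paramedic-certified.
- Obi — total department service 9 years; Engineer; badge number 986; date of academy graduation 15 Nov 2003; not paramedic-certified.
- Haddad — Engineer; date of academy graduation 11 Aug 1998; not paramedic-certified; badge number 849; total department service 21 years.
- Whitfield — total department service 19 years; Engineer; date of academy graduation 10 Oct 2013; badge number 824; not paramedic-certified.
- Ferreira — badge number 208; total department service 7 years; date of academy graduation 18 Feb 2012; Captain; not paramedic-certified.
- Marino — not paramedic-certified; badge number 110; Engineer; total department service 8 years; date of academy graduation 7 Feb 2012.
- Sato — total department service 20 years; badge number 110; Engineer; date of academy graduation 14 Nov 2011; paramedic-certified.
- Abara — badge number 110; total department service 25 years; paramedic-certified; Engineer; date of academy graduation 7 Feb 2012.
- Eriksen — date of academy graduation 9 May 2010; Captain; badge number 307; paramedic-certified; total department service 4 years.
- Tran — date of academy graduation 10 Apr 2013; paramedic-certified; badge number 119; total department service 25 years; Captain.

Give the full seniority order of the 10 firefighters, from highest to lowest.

By rank: Tran, Osei, Ferreira and Eriksen (Captain); then Sato, Abara, Marino, Whitfield, Haddad and Obi (Engineer).
Among Tran, Osei, Ferreira and Eriksen, by badge number (lower first): Tran (119) before Osei and Ferreira (208) before Eriksen (307).
Osei and Ferreira both have date of academy graduation 18 Feb 2012, so the next rule applies.
Among Osei and Ferreira, by total department service (higher first): Osei (18 years) before Ferreira (7 years).
Among Sato, Abara, Marino, Whitfield, Haddad and Obi, by badge number (lower first): Sato, Abara and Marino (110) before Whitfield (824) before Haddad (849) before Obi (986).
Among Sato, Abara and Marino, by date of academy graduation (earlier first): Sato (14 Nov 2011) before Abara and Marino (7 Feb 2012).
Among Abara and Marino, by total department service (higher first): Abara (25 years) before Marino (8 years).
Full order: Tran, Osei, Ferreira, Eriksen, Sato, Abara, Marino, Whitfield, Haddad, Obi.

Tran, Osei, Ferreira, Eriksen, Sato, Abara, Marino, Whitfield, Haddad, Obi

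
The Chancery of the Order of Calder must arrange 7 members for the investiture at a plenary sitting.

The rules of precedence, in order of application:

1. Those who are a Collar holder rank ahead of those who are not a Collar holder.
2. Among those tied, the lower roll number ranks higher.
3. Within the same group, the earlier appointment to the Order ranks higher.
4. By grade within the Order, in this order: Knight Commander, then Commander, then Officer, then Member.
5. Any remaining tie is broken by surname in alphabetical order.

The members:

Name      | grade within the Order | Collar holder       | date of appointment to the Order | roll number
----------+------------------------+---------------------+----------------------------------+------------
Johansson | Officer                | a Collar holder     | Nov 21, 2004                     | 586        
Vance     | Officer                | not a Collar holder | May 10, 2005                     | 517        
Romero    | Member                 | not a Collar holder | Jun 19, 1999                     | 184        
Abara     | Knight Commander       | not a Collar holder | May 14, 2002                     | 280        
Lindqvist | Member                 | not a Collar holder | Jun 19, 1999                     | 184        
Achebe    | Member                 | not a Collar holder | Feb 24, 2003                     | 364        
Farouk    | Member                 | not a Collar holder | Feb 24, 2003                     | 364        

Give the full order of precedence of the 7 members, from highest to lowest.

Johansson, Lindqvist, Romero, Abara, Achebe, Farouk, Vance

By the first rule: Johansson (a Collar holder); then Lindqvist, Romero, Abara, Achebe, Farouk and Vance (each not a Collar holder).
Among Lindqvist, Romero, Abara, Achebe, Farouk and Vance, by roll number (lower first): Lindqvist and Romero (184) before Abara (280) before Achebe and Farouk (364) before Vance (517).
Lindqvist and Romero both have date of appointment to the Order Jun 19, 1999, so the next rule applies.
Lindqvist and Romero are each Member, so the next rule applies.
Among Lindqvist and Romero, alphabetically by surname: Lindqvist before Romero.
Achebe and Farouk both have date of appointment to the Order Feb 24, 2003, so the next rule applies.
Achebe and Farouk are each Member, so the next rule applies.
Among Achebe and Farouk, alphabetically by surname: Achebe before Farouk.
Full order: Johansson, Lindqvist, Romero, Abara, Achebe, Farouk, Vance.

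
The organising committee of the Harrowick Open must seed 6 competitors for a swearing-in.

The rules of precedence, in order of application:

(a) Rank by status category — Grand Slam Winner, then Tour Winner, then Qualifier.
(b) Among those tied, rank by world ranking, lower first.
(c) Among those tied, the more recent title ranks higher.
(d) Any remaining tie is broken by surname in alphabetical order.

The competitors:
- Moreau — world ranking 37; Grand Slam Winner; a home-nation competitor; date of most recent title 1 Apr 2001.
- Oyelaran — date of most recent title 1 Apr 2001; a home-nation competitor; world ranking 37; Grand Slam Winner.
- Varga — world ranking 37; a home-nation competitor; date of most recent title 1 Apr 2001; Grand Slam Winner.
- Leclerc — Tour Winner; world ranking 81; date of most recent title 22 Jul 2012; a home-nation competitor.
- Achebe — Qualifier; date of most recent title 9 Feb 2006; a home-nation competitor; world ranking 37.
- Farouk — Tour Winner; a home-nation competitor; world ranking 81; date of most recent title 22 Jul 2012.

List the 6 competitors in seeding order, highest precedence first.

Moreau, Oyelaran, Varga, Farouk, Leclerc, Achebe

By status category: Moreau, Oyelaran and Varga (Grand Slam Winner); then Farouk and Leclerc (Tour Winner); then Achebe (Qualifier).
Moreau, Oyelaran and Varga all have world ranking 37, so the next rule applies.
Moreau, Oyelaran and Varga all have date of most recent title 1 Apr 2001, so the next rule applies.
Among Moreau, Oyelaran and Varga, alphabetically by surname: Moreau before Oyelaran before Varga.
Farouk and Leclerc both have world ranking 81, so the next rule applies.
Farouk and Leclerc both have date of most recent title 22 Jul 2012, so the next rule applies.
Among Farouk and Leclerc, alphabetically by surname: Farouk before Leclerc.
Full order: Moreau, Oyelaran, Varga, Farouk, Leclerc, Achebe.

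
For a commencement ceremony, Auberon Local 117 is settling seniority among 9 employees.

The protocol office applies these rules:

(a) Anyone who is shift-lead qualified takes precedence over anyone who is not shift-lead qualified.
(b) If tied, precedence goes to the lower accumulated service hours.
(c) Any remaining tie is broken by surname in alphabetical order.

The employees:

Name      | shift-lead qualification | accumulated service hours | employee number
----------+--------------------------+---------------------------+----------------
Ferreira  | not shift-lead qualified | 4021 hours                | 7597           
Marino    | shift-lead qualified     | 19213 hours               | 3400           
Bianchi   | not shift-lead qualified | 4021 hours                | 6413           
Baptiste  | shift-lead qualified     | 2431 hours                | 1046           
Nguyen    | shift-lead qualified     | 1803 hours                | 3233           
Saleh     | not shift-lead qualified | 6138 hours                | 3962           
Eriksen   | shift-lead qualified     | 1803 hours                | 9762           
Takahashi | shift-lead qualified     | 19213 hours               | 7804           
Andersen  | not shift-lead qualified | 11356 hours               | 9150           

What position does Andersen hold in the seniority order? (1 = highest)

By the first rule: Eriksen, Nguyen, Baptiste, Marino and Takahashi (each shift-lead qualified); then Bianchi, Ferreira, Saleh and Andersen (each not shift-lead qualified).
Among Eriksen, Nguyen, Baptiste, Marino and Takahashi, by accumulated service hours (lower first): Eriksen and Nguyen (1803 hours) before Baptiste (2431 hours) before Marino and Takahashi (19213 hours).
Among Eriksen and Nguyen, alphabetically by surname: Eriksen before Nguyen.
Among Marino and Takahashi, alphabetically by surname: Marino before Takahashi.
Among Bianchi, Ferreira, Saleh and Andersen, by accumulated service hours (lower first): Bianchi and Ferreira (4021 hours) before Saleh (6138 hours) before Andersen (11356 hours).
Among Bianchi and Ferreira, alphabetically by surname: Bianchi before Ferreira.
Order: Eriksen, Nguyen, Baptiste, Marino, Takahashi, Bianchi, Ferreira, Saleh, Andersen. So position 9.

9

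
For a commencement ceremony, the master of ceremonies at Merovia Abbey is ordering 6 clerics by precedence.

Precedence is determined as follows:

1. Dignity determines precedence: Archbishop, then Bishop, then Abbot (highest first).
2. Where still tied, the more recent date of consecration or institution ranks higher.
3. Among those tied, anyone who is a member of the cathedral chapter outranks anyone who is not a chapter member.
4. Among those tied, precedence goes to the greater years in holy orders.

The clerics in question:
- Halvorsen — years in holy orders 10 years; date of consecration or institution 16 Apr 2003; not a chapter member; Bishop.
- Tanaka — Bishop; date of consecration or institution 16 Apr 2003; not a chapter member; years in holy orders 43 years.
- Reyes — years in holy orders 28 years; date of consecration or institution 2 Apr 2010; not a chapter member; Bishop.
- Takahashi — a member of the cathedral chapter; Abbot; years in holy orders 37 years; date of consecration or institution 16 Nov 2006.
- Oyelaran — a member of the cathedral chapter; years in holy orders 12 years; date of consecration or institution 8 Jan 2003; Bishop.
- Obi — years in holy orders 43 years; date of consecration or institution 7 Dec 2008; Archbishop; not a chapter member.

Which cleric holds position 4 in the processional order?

By dignity: Obi (Archbishop); then Reyes, Tanaka, Halvorsen and Oyelaran (Bishop); then Takahashi (Abbot).
Among Reyes, Tanaka, Halvorsen and Oyelaran, by date of consecration or institution (later first): Reyes (2 Apr 2010) before Tanaka and Halvorsen (16 Apr 2003) before Oyelaran (8 Jan 2003).
Tanaka and Halvorsen are each not a chapter member, so the next rule applies.
Among Tanaka and Halvorsen, by years in holy orders (higher first): Tanaka (43 years) before Halvorsen (10 years).
Order: Obi, Reyes, Tanaka, Halvorsen, Oyelaran, Takahashi.

Halvorsen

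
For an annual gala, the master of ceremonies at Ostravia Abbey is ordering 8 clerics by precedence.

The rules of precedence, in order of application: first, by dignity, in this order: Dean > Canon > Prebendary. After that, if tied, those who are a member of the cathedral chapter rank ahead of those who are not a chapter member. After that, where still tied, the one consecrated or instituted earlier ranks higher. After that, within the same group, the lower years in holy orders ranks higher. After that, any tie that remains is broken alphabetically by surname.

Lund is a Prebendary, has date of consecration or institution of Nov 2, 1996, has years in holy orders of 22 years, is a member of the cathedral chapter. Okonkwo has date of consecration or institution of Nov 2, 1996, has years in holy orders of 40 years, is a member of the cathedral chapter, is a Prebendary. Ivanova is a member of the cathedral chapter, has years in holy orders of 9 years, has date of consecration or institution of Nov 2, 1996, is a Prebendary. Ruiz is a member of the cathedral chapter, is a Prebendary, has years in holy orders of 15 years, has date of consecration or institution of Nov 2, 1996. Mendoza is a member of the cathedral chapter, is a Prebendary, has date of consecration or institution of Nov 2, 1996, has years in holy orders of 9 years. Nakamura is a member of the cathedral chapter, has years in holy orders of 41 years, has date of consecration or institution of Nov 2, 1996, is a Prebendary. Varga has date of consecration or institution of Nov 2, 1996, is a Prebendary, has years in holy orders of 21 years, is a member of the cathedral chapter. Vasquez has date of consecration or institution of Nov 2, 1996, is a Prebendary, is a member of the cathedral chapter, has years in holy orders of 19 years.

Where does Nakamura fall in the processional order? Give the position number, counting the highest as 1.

By dignity: Ivanova, Mendoza, Ruiz, Vasquez, Varga, Lund, Okonkwo and Nakamura (Prebendary).
Ivanova, Mendoza, Ruiz, Vasquez, Varga, Lund, Okonkwo and Nakamura are each a member of the cathedral chapter, so the next rule applies.
Ivanova, Mendoza, Ruiz, Vasquez, Varga, Lund, Okonkwo and Nakamura all have date of consecration or institution Nov 2, 1996, so the next rule applies.
Among Ivanova, Mendoza, Ruiz, Vasquez, Varga, Lund, Okonkwo and Nakamura, by years in holy orders (lower first): Ivanova and Mendoza (9 years) before Ruiz (15 years) before Vasquez (19 years) before Varga (21 years) before Lund (22 years) before Okonkwo (40 years) before Nakamura (41 years).
Among Ivanova and Mendoza, alphabetically by surname: Ivanova before Mendoza.
Order: Ivanova, Mendoza, Ruiz, Vasquez, Varga, Lund, Okonkwo, Nakamura. So position 8.

8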